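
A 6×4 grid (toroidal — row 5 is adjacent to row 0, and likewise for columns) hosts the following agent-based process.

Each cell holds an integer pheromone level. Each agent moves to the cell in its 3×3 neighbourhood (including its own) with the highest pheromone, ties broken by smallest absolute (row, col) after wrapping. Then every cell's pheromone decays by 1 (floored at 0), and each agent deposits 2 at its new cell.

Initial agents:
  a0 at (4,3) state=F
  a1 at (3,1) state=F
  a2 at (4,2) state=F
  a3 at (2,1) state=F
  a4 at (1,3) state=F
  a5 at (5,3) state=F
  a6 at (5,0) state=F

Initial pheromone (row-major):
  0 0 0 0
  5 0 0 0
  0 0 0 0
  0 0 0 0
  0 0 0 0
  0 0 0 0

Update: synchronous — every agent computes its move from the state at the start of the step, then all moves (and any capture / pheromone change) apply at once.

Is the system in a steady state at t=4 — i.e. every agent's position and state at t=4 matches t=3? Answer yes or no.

t=1: a0@(3,0) a1@(2,0) a2@(3,1) a3@(1,0) a4@(1,0) a5@(0,0) a6@(0,0) | pheromone: 4 0 0 0 / 8 0 0 0 / 2 0 0 0 / 2 2 0 0 / 0 0 0 0 / 0 0 0 0
t=2: a0@(2,0) a1@(1,0) a2@(2,0) a3@(1,0) a4@(1,0) a5@(1,0) a6@(1,0) | pheromone: 3 0 0 0 / 17 0 0 0 / 5 0 0 0 / 1 1 0 0 / 0 0 0 0 / 0 0 0 0
t=3: a0@(1,0) a1@(1,0) a2@(1,0) a3@(1,0) a4@(1,0) a5@(1,0) a6@(1,0) | pheromone: 2 0 0 0 / 30 0 0 0 / 4 0 0 0 / 0 0 0 0 / 0 0 0 0 / 0 0 0 0
t=4: a0@(1,0) a1@(1,0) a2@(1,0) a3@(1,0) a4@(1,0) a5@(1,0) a6@(1,0) | pheromone: 1 0 0 0 / 43 0 0 0 / 3 0 0 0 / 0 0 0 0 / 0 0 0 0 / 0 0 0 0

yes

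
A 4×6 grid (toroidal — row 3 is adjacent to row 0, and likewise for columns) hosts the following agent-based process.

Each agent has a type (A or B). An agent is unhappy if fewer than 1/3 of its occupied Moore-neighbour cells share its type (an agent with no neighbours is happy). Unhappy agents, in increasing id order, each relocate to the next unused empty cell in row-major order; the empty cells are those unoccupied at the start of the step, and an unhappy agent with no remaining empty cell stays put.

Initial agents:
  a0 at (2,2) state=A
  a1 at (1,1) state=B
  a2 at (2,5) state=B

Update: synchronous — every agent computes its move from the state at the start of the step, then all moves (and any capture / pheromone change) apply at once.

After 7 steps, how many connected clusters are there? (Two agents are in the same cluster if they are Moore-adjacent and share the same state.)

3

t=1: a0@(0,0):A a1@(0,1):B a2@(2,5):B
t=2: a0@(0,2):A a1@(0,3):B a2@(2,5):B
t=3: a0@(0,0):A a1@(0,1):B a2@(2,5):B
t=4: a0@(0,2):A a1@(0,3):B a2@(2,5):B
t=5: a0@(0,0):A a1@(0,1):B a2@(2,5):B
t=6: a0@(0,2):A a1@(0,3):B a2@(2,5):B
t=7: a0@(0,0):A a1@(0,1):B a2@(2,5):B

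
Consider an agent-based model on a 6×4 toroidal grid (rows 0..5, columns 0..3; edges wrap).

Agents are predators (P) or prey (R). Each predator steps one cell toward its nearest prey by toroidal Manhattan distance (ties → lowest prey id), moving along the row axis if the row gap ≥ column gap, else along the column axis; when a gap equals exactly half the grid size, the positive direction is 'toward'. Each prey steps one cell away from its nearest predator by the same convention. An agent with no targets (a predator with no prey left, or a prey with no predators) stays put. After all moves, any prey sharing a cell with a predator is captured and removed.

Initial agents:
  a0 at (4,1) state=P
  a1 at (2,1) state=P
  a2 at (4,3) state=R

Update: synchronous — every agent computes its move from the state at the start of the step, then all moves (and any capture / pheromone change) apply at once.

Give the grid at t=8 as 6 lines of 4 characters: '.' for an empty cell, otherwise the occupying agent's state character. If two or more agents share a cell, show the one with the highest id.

....
....
....
.P..
..P.
....

t=1: a0@(4,2):P a1@(3,1):P
t=2: (unchanged — steady state)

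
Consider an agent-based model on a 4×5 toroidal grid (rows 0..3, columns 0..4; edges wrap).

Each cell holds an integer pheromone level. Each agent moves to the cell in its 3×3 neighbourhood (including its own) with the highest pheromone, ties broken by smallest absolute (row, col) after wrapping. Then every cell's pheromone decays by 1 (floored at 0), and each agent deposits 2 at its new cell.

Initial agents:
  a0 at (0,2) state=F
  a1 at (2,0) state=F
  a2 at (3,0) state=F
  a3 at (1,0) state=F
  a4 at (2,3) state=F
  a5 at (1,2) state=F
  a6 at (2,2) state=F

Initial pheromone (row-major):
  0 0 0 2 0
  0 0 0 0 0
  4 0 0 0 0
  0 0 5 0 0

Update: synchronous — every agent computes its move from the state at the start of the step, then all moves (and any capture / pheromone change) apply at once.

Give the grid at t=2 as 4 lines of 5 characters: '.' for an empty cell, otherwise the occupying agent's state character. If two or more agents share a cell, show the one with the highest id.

t=1: a0@(3,2) a1@(2,0) a2@(2,0) a3@(2,0) a4@(3,2) a5@(0,3) a6@(3,2) | pheromone: 0 0 0 3 0 / 0 0 0 0 0 / 9 0 0 0 0 / 0 0 10 0 0
t=2: a0@(3,2) a1@(2,0) a2@(2,0) a3@(2,0) a4@(3,2) a5@(3,2) a6@(3,2) | pheromone: 0 0 0 2 0 / 0 0 0 0 0 / 14 0 0 0 0 / 0 0 17 0 0

.....
.....
F....
..F..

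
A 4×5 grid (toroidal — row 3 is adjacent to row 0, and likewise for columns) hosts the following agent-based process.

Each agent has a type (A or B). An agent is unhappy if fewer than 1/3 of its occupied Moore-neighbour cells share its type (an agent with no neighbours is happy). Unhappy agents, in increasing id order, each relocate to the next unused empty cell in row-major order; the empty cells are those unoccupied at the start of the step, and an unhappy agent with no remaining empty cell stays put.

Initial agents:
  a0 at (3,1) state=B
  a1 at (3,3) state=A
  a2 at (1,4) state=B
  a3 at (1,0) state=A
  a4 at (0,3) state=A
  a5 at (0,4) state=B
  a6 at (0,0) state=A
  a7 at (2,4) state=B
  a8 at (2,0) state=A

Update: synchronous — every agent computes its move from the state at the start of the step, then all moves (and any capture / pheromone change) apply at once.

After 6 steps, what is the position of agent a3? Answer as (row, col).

t=1: a0@(0,1):B a1@(3,3):A a2@(1,4):B a3@(1,0):A a4@(0,3):A a5@(0,2):B a6@(1,1):A a7@(1,2):B a8@(1,3):A
t=2: a0@(0,1):B a1@(3,3):A a2@(0,0):B a3@(1,0):A a4@(0,3):A a5@(0,2):B a6@(0,4):A a7@(1,2):B a8@(2,0):A
t=3: (unchanged — steady state)

(1, 0)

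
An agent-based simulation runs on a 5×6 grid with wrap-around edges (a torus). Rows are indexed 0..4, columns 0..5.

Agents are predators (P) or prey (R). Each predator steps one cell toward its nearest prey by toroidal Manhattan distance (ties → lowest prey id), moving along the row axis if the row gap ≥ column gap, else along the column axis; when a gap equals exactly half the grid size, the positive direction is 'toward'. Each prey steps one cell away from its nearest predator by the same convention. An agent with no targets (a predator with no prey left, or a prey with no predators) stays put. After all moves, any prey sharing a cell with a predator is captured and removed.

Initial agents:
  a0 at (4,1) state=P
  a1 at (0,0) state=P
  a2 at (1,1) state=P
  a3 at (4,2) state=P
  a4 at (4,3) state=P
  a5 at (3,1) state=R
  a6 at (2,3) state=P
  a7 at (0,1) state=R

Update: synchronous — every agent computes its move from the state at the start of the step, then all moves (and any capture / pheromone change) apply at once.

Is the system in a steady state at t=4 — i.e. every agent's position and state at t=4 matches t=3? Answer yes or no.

t=1: a0@(3,1):P a1@(0,1):P a2@(0,1):P a3@(3,2):P a4@(4,2):P a5@(2,1):R a6@(2,2):P a7@(1,1):R
t=2: a0@(2,1):P a1@(1,1):P a2@(1,1):P a3@(2,2):P a4@(3,2):P a6@(2,1):P
t=3: (unchanged — steady state)

yes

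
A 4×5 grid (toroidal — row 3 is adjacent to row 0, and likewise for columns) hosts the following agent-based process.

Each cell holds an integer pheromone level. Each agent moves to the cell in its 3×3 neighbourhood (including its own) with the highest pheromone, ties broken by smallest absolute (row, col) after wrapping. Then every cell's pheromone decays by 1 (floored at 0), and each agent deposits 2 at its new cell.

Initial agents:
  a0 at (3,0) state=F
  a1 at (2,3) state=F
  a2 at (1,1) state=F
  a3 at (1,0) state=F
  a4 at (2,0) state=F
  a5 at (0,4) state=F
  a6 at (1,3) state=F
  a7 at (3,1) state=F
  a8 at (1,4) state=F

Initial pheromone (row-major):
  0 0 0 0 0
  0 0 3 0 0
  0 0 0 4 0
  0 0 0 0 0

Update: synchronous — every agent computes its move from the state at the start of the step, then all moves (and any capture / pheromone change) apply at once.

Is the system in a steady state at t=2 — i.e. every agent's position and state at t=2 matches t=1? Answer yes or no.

t=1: a0@(0,0) a1@(2,3) a2@(1,2) a3@(0,0) a4@(1,0) a5@(0,0) a6@(2,3) a7@(0,0) a8@(2,3) | pheromone: 8 0 0 0 0 / 2 0 4 0 0 / 0 0 0 9 0 / 0 0 0 0 0
t=2: a0@(0,0) a1@(2,3) a2@(2,3) a3@(0,0) a4@(0,0) a5@(0,0) a6@(2,3) a7@(0,0) a8@(2,3) | pheromone: 17 0 0 0 0 / 1 0 3 0 0 / 0 0 0 16 0 / 0 0 0 0 0

no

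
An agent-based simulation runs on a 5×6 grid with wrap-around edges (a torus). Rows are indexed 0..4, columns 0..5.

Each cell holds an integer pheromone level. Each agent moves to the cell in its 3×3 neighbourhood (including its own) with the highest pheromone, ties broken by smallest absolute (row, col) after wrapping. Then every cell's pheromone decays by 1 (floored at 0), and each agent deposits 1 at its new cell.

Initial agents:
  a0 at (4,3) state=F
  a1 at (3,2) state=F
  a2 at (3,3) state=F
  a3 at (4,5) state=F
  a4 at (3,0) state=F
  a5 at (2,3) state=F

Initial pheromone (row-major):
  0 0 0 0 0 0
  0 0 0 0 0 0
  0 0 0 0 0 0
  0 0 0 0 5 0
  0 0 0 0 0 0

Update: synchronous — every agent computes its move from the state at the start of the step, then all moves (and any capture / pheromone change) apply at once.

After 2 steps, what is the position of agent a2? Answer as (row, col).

t=1: a0@(3,4) a1@(2,1) a2@(3,4) a3@(3,4) a4@(2,0) a5@(3,4) | pheromone: 0 0 0 0 0 0 / 0 0 0 0 0 0 / 1 1 0 0 0 0 / 0 0 0 0 8 0 / 0 0 0 0 0 0
t=2: a0@(3,4) a1@(2,0) a2@(3,4) a3@(3,4) a4@(2,0) a5@(3,4) | pheromone: 0 0 0 0 0 0 / 0 0 0 0 0 0 / 2 0 0 0 0 0 / 0 0 0 0 11 0 / 0 0 0 0 0 0

(3, 4)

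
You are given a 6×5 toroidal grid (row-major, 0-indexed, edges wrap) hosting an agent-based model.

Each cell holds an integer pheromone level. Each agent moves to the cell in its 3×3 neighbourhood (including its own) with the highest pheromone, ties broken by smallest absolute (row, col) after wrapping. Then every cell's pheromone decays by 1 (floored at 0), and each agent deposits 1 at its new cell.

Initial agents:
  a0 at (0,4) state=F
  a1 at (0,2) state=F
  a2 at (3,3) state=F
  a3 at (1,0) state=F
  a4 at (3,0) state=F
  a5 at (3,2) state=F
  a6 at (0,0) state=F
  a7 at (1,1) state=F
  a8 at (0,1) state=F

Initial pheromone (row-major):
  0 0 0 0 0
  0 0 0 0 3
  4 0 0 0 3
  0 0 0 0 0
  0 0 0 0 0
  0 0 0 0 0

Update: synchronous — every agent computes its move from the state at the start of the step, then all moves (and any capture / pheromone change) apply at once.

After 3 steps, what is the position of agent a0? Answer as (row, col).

(2, 0)

t=1: a0@(1,4) a1@(0,1) a2@(2,4) a3@(2,0) a4@(2,0) a5@(2,1) a6@(1,4) a7@(2,0) a8@(0,0) | pheromone: 1 1 0 0 0 / 0 0 0 0 4 / 6 1 0 0 3 / 0 0 0 0 0 / 0 0 0 0 0 / 0 0 0 0 0
t=2: a0@(2,0) a1@(0,0) a2@(2,0) a3@(2,0) a4@(2,0) a5@(2,0) a6@(2,0) a7@(2,0) a8@(1,4) | pheromone: 1 0 0 0 0 / 0 0 0 0 4 / 12 0 0 0 2 / 0 0 0 0 0 / 0 0 0 0 0 / 0 0 0 0 0
t=3: a0@(2,0) a1@(1,4) a2@(2,0) a3@(2,0) a4@(2,0) a5@(2,0) a6@(2,0) a7@(2,0) a8@(2,0) | pheromone: 0 0 0 0 0 / 0 0 0 0 4 / 19 0 0 0 1 / 0 0 0 0 0 / 0 0 0 0 0 / 0 0 0 0 0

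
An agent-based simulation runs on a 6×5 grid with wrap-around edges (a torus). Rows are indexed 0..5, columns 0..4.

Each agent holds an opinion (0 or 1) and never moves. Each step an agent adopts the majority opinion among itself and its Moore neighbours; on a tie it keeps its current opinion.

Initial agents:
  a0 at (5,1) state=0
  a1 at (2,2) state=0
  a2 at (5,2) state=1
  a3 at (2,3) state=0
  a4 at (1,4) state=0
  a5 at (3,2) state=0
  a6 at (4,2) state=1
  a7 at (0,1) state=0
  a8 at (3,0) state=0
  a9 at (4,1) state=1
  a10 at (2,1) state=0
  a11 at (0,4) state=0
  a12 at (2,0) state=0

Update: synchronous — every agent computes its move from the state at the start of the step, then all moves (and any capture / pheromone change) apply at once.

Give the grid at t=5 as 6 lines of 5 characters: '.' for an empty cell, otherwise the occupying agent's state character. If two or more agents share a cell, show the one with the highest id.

t=1: a0@(5,1):1 a1@(2,2):0 a2@(5,2):1 a3@(2,3):0 a4@(1,4):0 a5@(3,2):0 a6@(4,2):1 a7@(0,1):0 a8@(3,0):0 a9@(4,1):1 a10@(2,1):0 a11@(0,4):0 a12@(2,0):0
t=2: a0@(5,1):1 a1@(2,2):0 a2@(5,2):1 a3@(2,3):0 a4@(1,4):0 a5@(3,2):0 a6@(4,2):1 a7@(0,1):1 a8@(3,0):0 a9@(4,1):1 a10@(2,1):0 a11@(0,4):0 a12@(2,0):0
t=3: (unchanged — steady state)

.1..0
....0
0000.
0.0..
.11..
.11..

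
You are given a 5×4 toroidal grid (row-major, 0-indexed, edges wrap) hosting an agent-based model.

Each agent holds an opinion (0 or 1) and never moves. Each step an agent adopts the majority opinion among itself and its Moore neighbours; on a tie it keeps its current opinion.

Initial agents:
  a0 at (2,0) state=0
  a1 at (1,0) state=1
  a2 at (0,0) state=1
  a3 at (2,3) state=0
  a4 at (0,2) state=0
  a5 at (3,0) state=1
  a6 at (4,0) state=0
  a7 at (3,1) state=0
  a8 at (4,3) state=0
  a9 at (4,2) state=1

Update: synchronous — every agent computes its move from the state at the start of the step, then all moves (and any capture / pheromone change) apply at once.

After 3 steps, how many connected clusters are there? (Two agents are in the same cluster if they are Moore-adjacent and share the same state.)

t=1: a0@(2,0):0 a1@(1,0):1 a2@(0,0):1 a3@(2,3):0 a4@(0,2):0 a5@(3,0):0 a6@(4,0):0 a7@(3,1):0 a8@(4,3):0 a9@(4,2):0
t=2: (unchanged — steady state)

2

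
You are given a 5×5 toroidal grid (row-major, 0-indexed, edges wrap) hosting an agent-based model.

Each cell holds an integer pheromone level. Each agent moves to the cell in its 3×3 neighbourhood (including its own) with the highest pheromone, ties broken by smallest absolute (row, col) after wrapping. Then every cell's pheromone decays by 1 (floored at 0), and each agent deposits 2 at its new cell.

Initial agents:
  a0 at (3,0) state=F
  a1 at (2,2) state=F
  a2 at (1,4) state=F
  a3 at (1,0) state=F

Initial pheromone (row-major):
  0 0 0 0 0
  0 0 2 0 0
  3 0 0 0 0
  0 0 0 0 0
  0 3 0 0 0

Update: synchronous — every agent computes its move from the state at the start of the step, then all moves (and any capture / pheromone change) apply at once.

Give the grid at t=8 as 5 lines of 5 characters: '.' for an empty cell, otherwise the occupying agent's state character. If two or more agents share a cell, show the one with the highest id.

t=1: a0@(2,0) a1@(1,2) a2@(2,0) a3@(2,0) | pheromone: 0 0 0 0 0 / 0 0 3 0 0 / 8 0 0 0 0 / 0 0 0 0 0 / 0 2 0 0 0
t=2: a0@(2,0) a1@(1,2) a2@(2,0) a3@(2,0) | pheromone: 0 0 0 0 0 / 0 0 4 0 0 / 13 0 0 0 0 / 0 0 0 0 0 / 0 1 0 0 0
t=3: a0@(2,0) a1@(1,2) a2@(2,0) a3@(2,0) | pheromone: 0 0 0 0 0 / 0 0 5 0 0 / 18 0 0 0 0 / 0 0 0 0 0 / 0 0 0 0 0
t=4: a0@(2,0) a1@(1,2) a2@(2,0) a3@(2,0) | pheromone: 0 0 0 0 0 / 0 0 6 0 0 / 23 0 0 0 0 / 0 0 0 0 0 / 0 0 0 0 0
t=5: a0@(2,0) a1@(1,2) a2@(2,0) a3@(2,0) | pheromone: 0 0 0 0 0 / 0 0 7 0 0 / 28 0 0 0 0 / 0 0 0 0 0 / 0 0 0 0 0
t=6: a0@(2,0) a1@(1,2) a2@(2,0) a3@(2,0) | pheromone: 0 0 0 0 0 / 0 0 8 0 0 / 33 0 0 0 0 / 0 0 0 0 0 / 0 0 0 0 0
t=7: a0@(2,0) a1@(1,2) a2@(2,0) a3@(2,0) | pheromone: 0 0 0 0 0 / 0 0 9 0 0 / 38 0 0 0 0 / 0 0 0 0 0 / 0 0 0 0 0
t=8: a0@(2,0) a1@(1,2) a2@(2,0) a3@(2,0) | pheromone: 0 0 0 0 0 / 0 0 10 0 0 / 43 0 0 0 0 / 0 0 0 0 0 / 0 0 0 0 0

.....
..F..
F....
.....
.....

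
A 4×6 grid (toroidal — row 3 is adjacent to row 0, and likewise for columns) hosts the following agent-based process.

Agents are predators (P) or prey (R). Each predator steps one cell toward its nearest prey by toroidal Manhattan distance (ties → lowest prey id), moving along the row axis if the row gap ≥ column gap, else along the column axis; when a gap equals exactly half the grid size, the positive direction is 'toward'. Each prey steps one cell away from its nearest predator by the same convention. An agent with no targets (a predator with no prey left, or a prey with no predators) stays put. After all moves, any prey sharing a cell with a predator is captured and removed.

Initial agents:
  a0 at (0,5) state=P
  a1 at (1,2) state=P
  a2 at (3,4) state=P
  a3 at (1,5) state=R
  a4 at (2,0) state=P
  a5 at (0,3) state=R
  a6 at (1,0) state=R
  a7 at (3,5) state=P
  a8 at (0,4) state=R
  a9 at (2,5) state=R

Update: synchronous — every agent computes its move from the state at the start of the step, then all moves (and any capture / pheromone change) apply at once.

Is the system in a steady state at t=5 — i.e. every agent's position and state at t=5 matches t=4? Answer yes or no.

t=1: a0@(1,5):P a1@(0,2):P a2@(0,4):P a4@(1,0):P a6@(0,0):R a7@(2,5):P a8@(0,3):R a9@(2,4):R
t=2: a0@(0,5):P a1@(0,3):P a2@(0,3):P a4@(0,0):P a6@(3,0):R a7@(2,4):P a8@(0,4):R a9@(2,3):R
t=3: a0@(0,4):P a1@(0,4):P a2@(0,4):P a4@(3,0):P a6@(2,0):R a7@(2,3):P a8@(0,3):R a9@(2,2):R
t=4: a0@(0,3):P a1@(0,3):P a2@(0,3):P a4@(2,0):P a6@(1,0):R a7@(2,2):P a8@(0,2):R a9@(2,1):R
t=5: a0@(0,2):P a1@(0,2):P a2@(0,2):P a4@(1,0):P a6@(0,0):R a7@(2,1):P a8@(0,1):R a9@(2,2):R

no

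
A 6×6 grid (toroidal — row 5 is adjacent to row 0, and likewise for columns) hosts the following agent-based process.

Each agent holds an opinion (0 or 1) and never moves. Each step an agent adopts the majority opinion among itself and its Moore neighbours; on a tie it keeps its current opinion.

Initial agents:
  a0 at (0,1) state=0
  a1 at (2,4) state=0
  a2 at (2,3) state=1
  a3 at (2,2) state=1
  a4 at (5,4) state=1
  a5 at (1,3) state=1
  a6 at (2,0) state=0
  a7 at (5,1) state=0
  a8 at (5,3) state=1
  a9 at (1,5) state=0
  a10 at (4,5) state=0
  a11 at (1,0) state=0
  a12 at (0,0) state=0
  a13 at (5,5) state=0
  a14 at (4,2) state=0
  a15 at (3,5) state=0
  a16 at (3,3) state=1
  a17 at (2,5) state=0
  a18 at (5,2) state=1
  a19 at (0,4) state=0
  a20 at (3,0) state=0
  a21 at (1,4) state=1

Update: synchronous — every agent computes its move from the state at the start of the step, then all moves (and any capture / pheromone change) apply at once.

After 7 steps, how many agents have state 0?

18

t=1: a0@(0,1):0 a1@(2,4):0 a2@(2,3):1 a3@(2,2):1 a4@(5,4):0 a5@(1,3):1 a6@(2,0):0 a7@(5,1):0 a8@(5,3):1 a9@(1,5):0 a10@(4,5):0 a11@(1,0):0 a12@(0,0):0 a13@(5,5):0 a14@(4,2):1 a15@(3,5):0 a16@(3,3):1 a17@(2,5):0 a18@(5,2):0 a19@(0,4):1 a20@(3,0):0 a21@(1,4):0
t=2: a0@(0,1):0 a1@(2,4):0 a2@(2,3):1 a3@(2,2):1 a4@(5,4):0 a5@(1,3):1 a6@(2,0):0 a7@(5,1):0 a8@(5,3):1 a9@(1,5):0 a10@(4,5):0 a11@(1,0):0 a12@(0,0):0 a13@(5,5):0 a14@(4,2):1 a15@(3,5):0 a16@(3,3):1 a17@(2,5):0 a18@(5,2):0 a19@(0,4):0 a20@(3,0):0 a21@(1,4):0
t=3: a0@(0,1):0 a1@(2,4):0 a2@(2,3):1 a3@(2,2):1 a4@(5,4):0 a5@(1,3):1 a6@(2,0):0 a7@(5,1):0 a8@(5,3):0 a9@(1,5):0 a10@(4,5):0 a11@(1,0):0 a12@(0,0):0 a13@(5,5):0 a14@(4,2):1 a15@(3,5):0 a16@(3,3):1 a17@(2,5):0 a18@(5,2):0 a19@(0,4):0 a20@(3,0):0 a21@(1,4):0
t=4: a0@(0,1):0 a1@(2,4):0 a2@(2,3):1 a3@(2,2):1 a4@(5,4):0 a5@(1,3):1 a6@(2,0):0 a7@(5,1):0 a8@(5,3):0 a9@(1,5):0 a10@(4,5):0 a11@(1,0):0 a12@(0,0):0 a13@(5,5):0 a14@(4,2):0 a15@(3,5):0 a16@(3,3):1 a17@(2,5):0 a18@(5,2):0 a19@(0,4):0 a20@(3,0):0 a21@(1,4):0
t=5: (unchanged — steady state)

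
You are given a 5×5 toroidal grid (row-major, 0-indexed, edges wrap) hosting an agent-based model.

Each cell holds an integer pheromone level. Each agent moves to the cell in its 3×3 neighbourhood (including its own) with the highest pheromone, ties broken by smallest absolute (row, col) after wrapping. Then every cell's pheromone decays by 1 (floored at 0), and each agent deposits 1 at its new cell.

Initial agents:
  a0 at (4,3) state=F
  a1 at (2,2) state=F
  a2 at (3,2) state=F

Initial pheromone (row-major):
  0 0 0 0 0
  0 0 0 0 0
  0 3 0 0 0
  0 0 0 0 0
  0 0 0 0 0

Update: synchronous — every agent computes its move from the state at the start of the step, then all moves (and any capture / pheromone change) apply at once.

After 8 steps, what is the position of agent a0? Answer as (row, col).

t=1: a0@(0,2) a1@(2,1) a2@(2,1) | pheromone: 0 0 1 0 0 / 0 0 0 0 0 / 0 4 0 0 0 / 0 0 0 0 0 / 0 0 0 0 0
t=2: a0@(0,2) a1@(2,1) a2@(2,1) | pheromone: 0 0 1 0 0 / 0 0 0 0 0 / 0 5 0 0 0 / 0 0 0 0 0 / 0 0 0 0 0
t=3: a0@(0,2) a1@(2,1) a2@(2,1) | pheromone: 0 0 1 0 0 / 0 0 0 0 0 / 0 6 0 0 0 / 0 0 0 0 0 / 0 0 0 0 0
t=4: a0@(0,2) a1@(2,1) a2@(2,1) | pheromone: 0 0 1 0 0 / 0 0 0 0 0 / 0 7 0 0 0 / 0 0 0 0 0 / 0 0 0 0 0
t=5: a0@(0,2) a1@(2,1) a2@(2,1) | pheromone: 0 0 1 0 0 / 0 0 0 0 0 / 0 8 0 0 0 / 0 0 0 0 0 / 0 0 0 0 0
t=6: a0@(0,2) a1@(2,1) a2@(2,1) | pheromone: 0 0 1 0 0 / 0 0 0 0 0 / 0 9 0 0 0 / 0 0 0 0 0 / 0 0 0 0 0
t=7: a0@(0,2) a1@(2,1) a2@(2,1) | pheromone: 0 0 1 0 0 / 0 0 0 0 0 / 0 10 0 0 0 / 0 0 0 0 0 / 0 0 0 0 0
t=8: a0@(0,2) a1@(2,1) a2@(2,1) | pheromone: 0 0 1 0 0 / 0 0 0 0 0 / 0 11 0 0 0 / 0 0 0 0 0 / 0 0 0 0 0

(0, 2)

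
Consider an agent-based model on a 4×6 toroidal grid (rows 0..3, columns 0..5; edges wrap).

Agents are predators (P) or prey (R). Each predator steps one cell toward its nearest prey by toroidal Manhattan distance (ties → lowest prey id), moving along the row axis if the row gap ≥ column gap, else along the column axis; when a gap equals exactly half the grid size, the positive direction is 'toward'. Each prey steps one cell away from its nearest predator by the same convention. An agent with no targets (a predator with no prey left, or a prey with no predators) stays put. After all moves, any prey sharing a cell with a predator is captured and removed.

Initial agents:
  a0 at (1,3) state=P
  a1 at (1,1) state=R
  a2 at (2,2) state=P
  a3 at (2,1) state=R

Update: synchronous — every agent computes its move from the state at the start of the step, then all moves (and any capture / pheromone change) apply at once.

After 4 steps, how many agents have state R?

2

t=1: a0@(1,2):P a1@(1,0):R a2@(2,1):P a3@(2,0):R
t=2: a0@(1,1):P a1@(1,5):R a2@(2,0):P a3@(2,5):R
t=3: a0@(1,0):P a1@(1,4):R a2@(2,5):P a3@(2,4):R
t=4: a0@(1,5):P a1@(1,3):R a2@(2,4):P a3@(2,3):R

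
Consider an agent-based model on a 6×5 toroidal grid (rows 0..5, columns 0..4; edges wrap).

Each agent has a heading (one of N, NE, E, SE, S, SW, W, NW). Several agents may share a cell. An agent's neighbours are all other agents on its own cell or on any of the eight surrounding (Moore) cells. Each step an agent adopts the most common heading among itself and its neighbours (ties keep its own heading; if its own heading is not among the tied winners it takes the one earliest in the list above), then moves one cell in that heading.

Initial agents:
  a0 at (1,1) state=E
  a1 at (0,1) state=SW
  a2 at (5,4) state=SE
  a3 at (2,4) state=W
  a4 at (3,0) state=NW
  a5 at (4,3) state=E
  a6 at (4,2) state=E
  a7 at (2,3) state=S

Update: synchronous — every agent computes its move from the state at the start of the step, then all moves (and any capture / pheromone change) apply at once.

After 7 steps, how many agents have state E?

t=1: a0@(1,2):E a1@(1,0):SW a2@(0,0):SE a3@(2,3):W a4@(2,4):NW a5@(4,4):E a6@(4,3):E a7@(3,3):S
t=2: a0@(1,3):E a1@(2,4):SW a2@(1,1):SE a3@(2,2):W a4@(1,3):NW a5@(4,0):E a6@(4,4):E a7@(3,4):E
t=3: a0@(1,4):E a1@(2,0):E a2@(2,2):SE a3@(2,1):W a4@(0,2):NW a5@(4,1):E a6@(4,0):E a7@(3,0):E
t=4: a0@(1,0):E a1@(2,1):E a2@(3,3):SE a3@(2,2):E a4@(5,1):NW a5@(4,2):E a6@(4,1):E a7@(3,1):E
t=5: a0@(1,1):E a1@(2,2):E a2@(3,4):E a3@(2,3):E a4@(5,2):E a5@(4,3):E a6@(4,2):E a7@(3,2):E
t=6: a0@(1,2):E a1@(2,3):E a2@(3,0):E a3@(2,4):E a4@(5,3):E a5@(4,4):E a6@(4,3):E a7@(3,3):E
t=7: a0@(1,3):E a1@(2,4):E a2@(3,1):E a3@(2,0):E a4@(5,4):E a5@(4,0):E a6@(4,4):E a7@(3,4):E

8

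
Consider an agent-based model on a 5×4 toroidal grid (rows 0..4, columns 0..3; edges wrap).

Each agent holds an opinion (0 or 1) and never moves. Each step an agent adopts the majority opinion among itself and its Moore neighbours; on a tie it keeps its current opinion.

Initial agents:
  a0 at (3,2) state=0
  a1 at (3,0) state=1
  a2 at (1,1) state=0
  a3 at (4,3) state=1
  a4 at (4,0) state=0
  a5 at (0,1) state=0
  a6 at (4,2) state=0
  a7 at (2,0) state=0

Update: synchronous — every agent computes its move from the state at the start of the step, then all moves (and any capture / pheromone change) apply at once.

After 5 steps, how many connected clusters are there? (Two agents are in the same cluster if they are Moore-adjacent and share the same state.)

1

t=1: a0@(3,2):0 a1@(3,0):1 a2@(1,1):0 a3@(4,3):0 a4@(4,0):0 a5@(0,1):0 a6@(4,2):0 a7@(2,0):0
t=2: a0@(3,2):0 a1@(3,0):0 a2@(1,1):0 a3@(4,3):0 a4@(4,0):0 a5@(0,1):0 a6@(4,2):0 a7@(2,0):0
t=3: (unchanged — steady state)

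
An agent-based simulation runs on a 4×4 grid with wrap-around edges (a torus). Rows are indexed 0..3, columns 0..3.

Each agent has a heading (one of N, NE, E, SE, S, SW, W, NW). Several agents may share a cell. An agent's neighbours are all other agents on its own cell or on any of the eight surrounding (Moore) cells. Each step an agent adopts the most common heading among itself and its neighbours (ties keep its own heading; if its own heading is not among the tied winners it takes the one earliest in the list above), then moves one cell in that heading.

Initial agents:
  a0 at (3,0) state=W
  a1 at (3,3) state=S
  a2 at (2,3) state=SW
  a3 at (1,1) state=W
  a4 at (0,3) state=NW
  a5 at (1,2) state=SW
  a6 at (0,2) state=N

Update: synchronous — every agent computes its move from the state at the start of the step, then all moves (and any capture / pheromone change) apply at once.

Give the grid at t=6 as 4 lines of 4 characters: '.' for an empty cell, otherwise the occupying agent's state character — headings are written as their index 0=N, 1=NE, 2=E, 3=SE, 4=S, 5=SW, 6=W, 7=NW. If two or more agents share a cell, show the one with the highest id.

.5..
....
....
5.55

t=1: a0@(3,3):W a1@(0,3):S a2@(3,2):SW a3@(1,0):W a4@(3,2):NW a5@(2,1):SW a6@(3,2):N
t=2: a0@(3,2):W a1@(0,2):W a2@(0,1):SW a3@(1,3):W a4@(0,1):SW a5@(3,0):SW a6@(0,1):SW
t=3: a0@(0,1):SW a1@(0,1):W a2@(1,0):SW a3@(1,2):W a4@(1,0):SW a5@(0,3):SW a6@(1,0):SW
t=4: a0@(1,0):SW a1@(1,0):SW a2@(2,3):SW a3@(1,1):W a4@(2,3):SW a5@(1,2):SW a6@(2,3):SW
t=5: a0@(2,3):SW a1@(2,3):SW a2@(3,2):SW a3@(2,0):SW a4@(3,2):SW a5@(2,1):SW a6@(3,2):SW
t=6: a0@(3,2):SW a1@(3,2):SW a2@(0,1):SW a3@(3,3):SW a4@(0,1):SW a5@(3,0):SW a6@(0,1):SW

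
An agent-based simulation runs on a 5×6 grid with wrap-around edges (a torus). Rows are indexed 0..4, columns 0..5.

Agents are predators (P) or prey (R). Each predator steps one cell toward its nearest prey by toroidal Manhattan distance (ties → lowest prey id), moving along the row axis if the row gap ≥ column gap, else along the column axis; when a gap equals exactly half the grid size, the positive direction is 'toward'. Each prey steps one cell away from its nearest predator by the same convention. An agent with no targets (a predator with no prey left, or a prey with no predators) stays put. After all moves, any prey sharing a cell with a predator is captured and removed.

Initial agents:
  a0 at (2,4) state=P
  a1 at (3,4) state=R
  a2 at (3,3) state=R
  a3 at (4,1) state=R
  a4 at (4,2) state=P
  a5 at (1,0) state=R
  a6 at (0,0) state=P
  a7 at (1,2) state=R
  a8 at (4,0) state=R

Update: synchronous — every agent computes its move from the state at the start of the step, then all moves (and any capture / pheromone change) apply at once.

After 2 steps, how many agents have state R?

t=1: a0@(3,4):P a1@(4,4):R a2@(4,3):R a3@(4,0):R a4@(4,1):P a5@(2,0):R a6@(1,0):P a7@(2,2):R a8@(3,0):R
t=2: a0@(4,4):P a1@(0,4):R a2@(0,3):R a3@(4,5):R a4@(4,0):P a5@(3,0):R a6@(2,0):P a7@(2,1):R a8@(3,1):R

6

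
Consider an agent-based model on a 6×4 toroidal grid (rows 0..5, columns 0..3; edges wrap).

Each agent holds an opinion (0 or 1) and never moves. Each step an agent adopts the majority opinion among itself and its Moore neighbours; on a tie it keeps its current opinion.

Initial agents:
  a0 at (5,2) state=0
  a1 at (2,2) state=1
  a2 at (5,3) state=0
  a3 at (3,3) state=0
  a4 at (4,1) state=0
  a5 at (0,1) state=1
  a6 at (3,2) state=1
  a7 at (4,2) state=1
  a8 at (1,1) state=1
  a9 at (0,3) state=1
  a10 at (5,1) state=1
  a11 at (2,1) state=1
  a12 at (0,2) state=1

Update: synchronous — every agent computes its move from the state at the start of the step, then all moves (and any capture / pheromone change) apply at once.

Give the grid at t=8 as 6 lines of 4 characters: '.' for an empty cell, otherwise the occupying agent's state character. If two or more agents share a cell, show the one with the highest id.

.111
.1..
.11.
..11
.11.
.111

t=1: a0@(5,2):1 a1@(2,2):1 a2@(5,3):1 a3@(3,3):1 a4@(4,1):1 a5@(0,1):1 a6@(3,2):1 a7@(4,2):0 a8@(1,1):1 a9@(0,3):1 a10@(5,1):1 a11@(2,1):1 a12@(0,2):1
t=2: a0@(5,2):1 a1@(2,2):1 a2@(5,3):1 a3@(3,3):1 a4@(4,1):1 a5@(0,1):1 a6@(3,2):1 a7@(4,2):1 a8@(1,1):1 a9@(0,3):1 a10@(5,1):1 a11@(2,1):1 a12@(0,2):1
t=3: (unchanged — steady state)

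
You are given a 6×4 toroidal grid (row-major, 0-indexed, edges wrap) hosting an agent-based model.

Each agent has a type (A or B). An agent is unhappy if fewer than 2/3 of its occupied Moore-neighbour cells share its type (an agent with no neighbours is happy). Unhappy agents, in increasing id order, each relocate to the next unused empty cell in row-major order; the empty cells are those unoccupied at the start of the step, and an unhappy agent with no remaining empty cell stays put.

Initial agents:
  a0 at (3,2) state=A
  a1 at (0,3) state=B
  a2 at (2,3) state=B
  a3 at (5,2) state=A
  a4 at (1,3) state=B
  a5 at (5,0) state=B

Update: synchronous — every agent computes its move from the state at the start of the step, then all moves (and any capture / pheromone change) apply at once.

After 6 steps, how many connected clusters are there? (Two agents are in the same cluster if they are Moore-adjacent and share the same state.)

t=1: a0@(0,0):A a1@(0,3):B a2@(0,1):B a3@(0,2):A a4@(1,3):B a5@(5,0):B
t=2: a0@(1,0):A a1@(1,1):B a2@(1,2):B a3@(2,0):A a4@(2,1):B a5@(5,0):B
t=3: a0@(0,0):A a1@(0,1):B a2@(1,2):B a3@(0,2):A a4@(0,3):B a5@(5,0):B
t=4: a0@(1,0):A a1@(1,1):B a2@(1,2):B a3@(1,3):A a4@(2,0):B a5@(5,0):B
t=5: a0@(0,0):A a1@(1,1):B a2@(0,1):B a3@(0,2):A a4@(0,3):B a5@(5,0):B
t=6: a0@(1,0):A a1@(1,2):B a2@(1,3):B a3@(2,0):A a4@(2,1):B a5@(5,0):B

3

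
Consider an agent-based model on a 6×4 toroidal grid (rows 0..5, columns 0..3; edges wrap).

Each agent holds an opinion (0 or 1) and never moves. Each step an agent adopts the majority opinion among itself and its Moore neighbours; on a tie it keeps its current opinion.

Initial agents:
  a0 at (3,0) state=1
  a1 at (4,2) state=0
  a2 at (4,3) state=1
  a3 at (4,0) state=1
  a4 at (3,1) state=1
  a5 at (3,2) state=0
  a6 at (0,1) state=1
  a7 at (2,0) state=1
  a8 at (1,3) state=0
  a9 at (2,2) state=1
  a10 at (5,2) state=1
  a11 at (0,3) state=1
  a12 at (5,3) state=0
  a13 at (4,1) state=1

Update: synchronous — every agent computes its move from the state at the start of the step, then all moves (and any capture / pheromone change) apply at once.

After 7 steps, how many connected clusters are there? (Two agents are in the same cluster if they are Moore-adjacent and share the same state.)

1

t=1: a0@(3,0):1 a1@(4,2):1 a2@(4,3):1 a3@(4,0):1 a4@(3,1):1 a5@(3,2):1 a6@(0,1):1 a7@(2,0):1 a8@(1,3):1 a9@(2,2):1 a10@(5,2):1 a11@(0,3):1 a12@(5,3):1 a13@(4,1):1
t=2: (unchanged — steady state)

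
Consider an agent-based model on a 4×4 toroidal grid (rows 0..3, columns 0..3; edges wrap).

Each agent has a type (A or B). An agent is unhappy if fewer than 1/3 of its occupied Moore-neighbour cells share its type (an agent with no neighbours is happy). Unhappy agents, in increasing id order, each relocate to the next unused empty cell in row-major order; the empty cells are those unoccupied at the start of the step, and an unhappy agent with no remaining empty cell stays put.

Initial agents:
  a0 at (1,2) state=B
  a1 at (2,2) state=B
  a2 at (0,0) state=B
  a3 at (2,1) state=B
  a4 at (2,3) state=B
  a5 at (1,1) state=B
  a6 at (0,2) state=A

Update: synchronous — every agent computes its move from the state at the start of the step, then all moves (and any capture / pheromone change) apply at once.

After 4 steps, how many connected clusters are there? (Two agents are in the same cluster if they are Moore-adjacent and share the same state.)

t=1: a0@(1,2):B a1@(2,2):B a2@(0,0):B a3@(2,1):B a4@(2,3):B a5@(1,1):B a6@(0,1):A
t=2: a0@(1,2):B a1@(2,2):B a2@(0,0):B a3@(2,1):B a4@(2,3):B a5@(1,1):B a6@(0,2):A
t=3: a0@(1,2):B a1@(2,2):B a2@(0,0):B a3@(2,1):B a4@(2,3):B a5@(1,1):B a6@(0,1):A
t=4: a0@(1,2):B a1@(2,2):B a2@(0,0):B a3@(2,1):B a4@(2,3):B a5@(1,1):B a6@(0,2):A

2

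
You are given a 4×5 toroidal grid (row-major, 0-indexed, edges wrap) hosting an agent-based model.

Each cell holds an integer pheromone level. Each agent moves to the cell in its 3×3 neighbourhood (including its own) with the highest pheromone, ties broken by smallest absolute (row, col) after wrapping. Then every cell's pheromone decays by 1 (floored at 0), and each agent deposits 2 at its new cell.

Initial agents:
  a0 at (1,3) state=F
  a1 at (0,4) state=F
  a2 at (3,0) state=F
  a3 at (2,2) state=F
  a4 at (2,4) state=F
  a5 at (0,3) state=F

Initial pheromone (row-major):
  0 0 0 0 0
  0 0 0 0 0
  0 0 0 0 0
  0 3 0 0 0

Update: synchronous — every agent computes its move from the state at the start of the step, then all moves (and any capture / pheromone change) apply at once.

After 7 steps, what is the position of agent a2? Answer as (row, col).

(3, 1)

t=1: a0@(0,2) a1@(0,0) a2@(3,1) a3@(3,1) a4@(1,0) a5@(0,2) | pheromone: 2 0 4 0 0 / 2 0 0 0 0 / 0 0 0 0 0 / 0 6 0 0 0
t=2: a0@(3,1) a1@(3,1) a2@(3,1) a3@(3,1) a4@(0,0) a5@(3,1) | pheromone: 3 0 3 0 0 / 1 0 0 0 0 / 0 0 0 0 0 / 0 15 0 0 0
t=3: a0@(3,1) a1@(3,1) a2@(3,1) a3@(3,1) a4@(3,1) a5@(3,1) | pheromone: 2 0 2 0 0 / 0 0 0 0 0 / 0 0 0 0 0 / 0 26 0 0 0
t=4: a0@(3,1) a1@(3,1) a2@(3,1) a3@(3,1) a4@(3,1) a5@(3,1) | pheromone: 1 0 1 0 0 / 0 0 0 0 0 / 0 0 0 0 0 / 0 37 0 0 0
t=5: a0@(3,1) a1@(3,1) a2@(3,1) a3@(3,1) a4@(3,1) a5@(3,1) | pheromone: 0 0 0 0 0 / 0 0 0 0 0 / 0 0 0 0 0 / 0 48 0 0 0
t=6: a0@(3,1) a1@(3,1) a2@(3,1) a3@(3,1) a4@(3,1) a5@(3,1) | pheromone: 0 0 0 0 0 / 0 0 0 0 0 / 0 0 0 0 0 / 0 59 0 0 0
t=7: a0@(3,1) a1@(3,1) a2@(3,1) a3@(3,1) a4@(3,1) a5@(3,1) | pheromone: 0 0 0 0 0 / 0 0 0 0 0 / 0 0 0 0 0 / 0 70 0 0 0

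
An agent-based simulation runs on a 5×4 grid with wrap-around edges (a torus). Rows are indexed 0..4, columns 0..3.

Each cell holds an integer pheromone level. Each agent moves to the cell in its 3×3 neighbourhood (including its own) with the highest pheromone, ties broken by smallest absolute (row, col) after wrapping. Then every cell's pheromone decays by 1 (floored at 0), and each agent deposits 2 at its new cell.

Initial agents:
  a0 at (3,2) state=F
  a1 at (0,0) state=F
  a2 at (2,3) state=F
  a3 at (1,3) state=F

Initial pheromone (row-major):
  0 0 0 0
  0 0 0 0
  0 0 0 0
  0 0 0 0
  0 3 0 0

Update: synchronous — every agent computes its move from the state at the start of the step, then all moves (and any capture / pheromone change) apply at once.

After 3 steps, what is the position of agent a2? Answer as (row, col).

t=1: a0@(4,1) a1@(4,1) a2@(1,0) a3@(0,0) | pheromone: 2 0 0 0 / 2 0 0 0 / 0 0 0 0 / 0 0 0 0 / 0 6 0 0
t=2: a0@(4,1) a1@(4,1) a2@(0,0) a3@(4,1) | pheromone: 3 0 0 0 / 1 0 0 0 / 0 0 0 0 / 0 0 0 0 / 0 11 0 0
t=3: a0@(4,1) a1@(4,1) a2@(4,1) a3@(4,1) | pheromone: 2 0 0 0 / 0 0 0 0 / 0 0 0 0 / 0 0 0 0 / 0 18 0 0

(4, 1)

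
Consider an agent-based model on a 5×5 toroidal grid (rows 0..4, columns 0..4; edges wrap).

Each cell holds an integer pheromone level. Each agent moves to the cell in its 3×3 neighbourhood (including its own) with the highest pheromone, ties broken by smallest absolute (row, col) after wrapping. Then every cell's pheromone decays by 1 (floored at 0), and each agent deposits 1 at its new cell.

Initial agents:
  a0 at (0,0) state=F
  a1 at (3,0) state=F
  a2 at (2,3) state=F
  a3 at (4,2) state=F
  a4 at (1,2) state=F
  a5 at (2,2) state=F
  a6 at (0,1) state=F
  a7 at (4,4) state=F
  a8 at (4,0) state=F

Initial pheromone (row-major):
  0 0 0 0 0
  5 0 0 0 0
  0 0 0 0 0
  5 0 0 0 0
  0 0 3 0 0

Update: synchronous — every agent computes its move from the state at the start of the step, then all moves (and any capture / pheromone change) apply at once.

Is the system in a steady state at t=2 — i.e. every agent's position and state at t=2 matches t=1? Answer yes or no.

t=1: a0@(1,0) a1@(3,0) a2@(1,2) a3@(4,2) a4@(0,1) a5@(1,1) a6@(1,0) a7@(3,0) a8@(3,0) | pheromone: 0 1 0 0 0 / 6 1 1 0 0 / 0 0 0 0 0 / 7 0 0 0 0 / 0 0 3 0 0
t=2: a0@(1,0) a1@(3,0) a2@(0,1) a3@(4,2) a4@(1,0) a5@(1,0) a6@(1,0) a7@(3,0) a8@(3,0) | pheromone: 0 1 0 0 0 / 9 0 0 0 0 / 0 0 0 0 0 / 9 0 0 0 0 / 0 0 3 0 0

no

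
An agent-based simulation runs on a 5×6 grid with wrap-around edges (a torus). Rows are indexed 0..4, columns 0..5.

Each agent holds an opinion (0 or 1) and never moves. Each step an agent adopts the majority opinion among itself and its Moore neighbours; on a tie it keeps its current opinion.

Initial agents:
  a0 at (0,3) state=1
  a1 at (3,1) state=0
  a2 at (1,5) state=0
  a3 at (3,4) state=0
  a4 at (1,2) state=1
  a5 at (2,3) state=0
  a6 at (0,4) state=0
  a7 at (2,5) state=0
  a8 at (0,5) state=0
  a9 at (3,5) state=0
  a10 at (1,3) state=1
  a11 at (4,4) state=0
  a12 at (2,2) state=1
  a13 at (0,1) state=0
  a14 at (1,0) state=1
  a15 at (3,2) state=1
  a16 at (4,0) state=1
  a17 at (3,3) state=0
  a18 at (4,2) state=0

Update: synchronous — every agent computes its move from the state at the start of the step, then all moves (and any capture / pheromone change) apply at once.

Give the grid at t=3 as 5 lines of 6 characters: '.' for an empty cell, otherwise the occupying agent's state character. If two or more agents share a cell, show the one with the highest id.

t=1: a0@(0,3):1 a1@(3,1):1 a2@(1,5):0 a3@(3,4):0 a4@(1,2):1 a5@(2,3):1 a6@(0,4):0 a7@(2,5):0 a8@(0,5):0 a9@(3,5):0 a10@(1,3):1 a11@(4,4):0 a12@(2,2):1 a13@(0,1):1 a14@(1,0):0 a15@(3,2):0 a16@(4,0):0 a17@(3,3):0 a18@(4,2):0
t=2: a0@(0,3):1 a1@(3,1):0 a2@(1,5):0 a3@(3,4):0 a4@(1,2):1 a5@(2,3):1 a6@(0,4):0 a7@(2,5):0 a8@(0,5):0 a9@(3,5):0 a10@(1,3):1 a11@(4,4):0 a12@(2,2):1 a13@(0,1):0 a14@(1,0):0 a15@(3,2):0 a16@(4,0):0 a17@(3,3):0 a18@(4,2):0
t=3: (unchanged — steady state)

.0.100
0.11.0
..11.0
.00000
0.0.0.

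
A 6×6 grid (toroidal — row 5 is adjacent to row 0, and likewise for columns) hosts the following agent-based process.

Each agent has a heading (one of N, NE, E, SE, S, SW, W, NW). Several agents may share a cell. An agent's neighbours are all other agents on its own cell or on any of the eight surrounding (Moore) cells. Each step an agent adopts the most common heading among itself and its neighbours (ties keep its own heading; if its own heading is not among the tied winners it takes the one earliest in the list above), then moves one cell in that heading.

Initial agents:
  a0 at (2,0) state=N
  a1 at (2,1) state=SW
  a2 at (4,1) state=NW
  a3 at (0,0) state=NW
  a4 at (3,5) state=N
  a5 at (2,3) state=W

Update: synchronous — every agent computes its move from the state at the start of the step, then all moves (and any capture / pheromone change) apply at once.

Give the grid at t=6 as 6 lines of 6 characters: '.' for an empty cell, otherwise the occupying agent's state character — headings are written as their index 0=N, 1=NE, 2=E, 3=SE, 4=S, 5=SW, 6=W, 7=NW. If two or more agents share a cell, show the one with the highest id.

t=1: a0@(1,0):N a1@(3,0):SW a2@(3,0):NW a3@(5,5):NW a4@(2,5):N a5@(2,2):W
t=2: a0@(0,0):N a1@(4,5):SW a2@(2,5):NW a3@(4,4):NW a4@(1,5):N a5@(2,1):W
t=3: a0@(5,0):N a1@(5,4):SW a2@(1,4):NW a3@(3,3):NW a4@(0,5):N a5@(2,0):W
t=4: a0@(4,0):N a1@(0,3):SW a2@(0,3):NW a3@(2,2):NW a4@(5,5):N a5@(2,5):W
t=5: a0@(3,0):N a1@(1,2):SW a2@(5,2):NW a3@(1,1):NW a4@(4,5):N a5@(2,4):W
t=6: a0@(2,0):N a1@(2,1):SW a2@(4,1):NW a3@(0,0):NW a4@(3,5):N a5@(2,3):W

7.....
......
05.6..
.....0
.7....
......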